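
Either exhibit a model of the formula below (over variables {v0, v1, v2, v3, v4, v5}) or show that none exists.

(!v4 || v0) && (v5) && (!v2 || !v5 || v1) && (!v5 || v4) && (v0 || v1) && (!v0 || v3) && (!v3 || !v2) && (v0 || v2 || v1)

v0: true; v1: true; v2: false; v3: true; v4: true; v5: true

The clause (v5) is unit, so v5 = true.
The clause (v4) is unit, so v4 = true.
The clause (v0) is unit, so v0 = true.
The clause (v3) is unit, so v3 = true.
The clause (!v2) is unit, so v2 = false.
Every clause is now satisfied; v1 is unconstrained.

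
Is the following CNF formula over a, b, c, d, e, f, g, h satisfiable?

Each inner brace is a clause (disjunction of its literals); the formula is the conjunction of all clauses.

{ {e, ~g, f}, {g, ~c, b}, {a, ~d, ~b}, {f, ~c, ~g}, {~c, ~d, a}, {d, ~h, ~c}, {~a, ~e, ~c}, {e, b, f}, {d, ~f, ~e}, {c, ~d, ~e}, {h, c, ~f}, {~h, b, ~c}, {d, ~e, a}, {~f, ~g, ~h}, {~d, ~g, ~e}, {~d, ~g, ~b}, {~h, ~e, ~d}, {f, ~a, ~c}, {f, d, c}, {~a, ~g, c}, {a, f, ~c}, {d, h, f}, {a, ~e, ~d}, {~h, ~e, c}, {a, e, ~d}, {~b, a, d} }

Yes, satisfiable

Try e = 0.
Try g = 0.
Try c = 1.
From the singleton clause (b), b = 1.
Try a = 1.
From the singleton clause (f), f = 1.
Try d = 1.
No clause remains; h is free.
A satisfying assignment: a: 1,  b: 1,  c: 1,  d: 1,  e: 0,  f: 1,  g: 0,  h: 0.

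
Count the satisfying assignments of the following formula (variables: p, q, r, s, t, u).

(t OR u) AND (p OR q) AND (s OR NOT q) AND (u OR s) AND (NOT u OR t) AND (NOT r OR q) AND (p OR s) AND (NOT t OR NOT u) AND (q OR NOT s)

There are 2^6 = 64 truth assignments over (p, q, r, s, t, u).
Split on s. With s = true, the clauses containing s are satisfied and NOT s drops from the rest; 4 of the 2^5 = 32 assignments to the other variables satisfy what remains.
With s = false, by the same count on the reduced clause set, 0 assignments work.
(One model: p=F, q=T, r=F, s=T, t=T, u=F.)
Total: 4 + 0 = 4.

4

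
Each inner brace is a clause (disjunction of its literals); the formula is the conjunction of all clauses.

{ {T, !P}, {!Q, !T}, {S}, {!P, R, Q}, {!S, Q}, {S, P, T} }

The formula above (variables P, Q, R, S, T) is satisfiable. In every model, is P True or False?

Suppose P = true.
From the singleton clause (T), T = true.
From the singleton clause (!Q), Q = false.
From the singleton clause (S), S = true.
That conflicts with the unit clause (!S).
So every satisfying assignment has P = False.

False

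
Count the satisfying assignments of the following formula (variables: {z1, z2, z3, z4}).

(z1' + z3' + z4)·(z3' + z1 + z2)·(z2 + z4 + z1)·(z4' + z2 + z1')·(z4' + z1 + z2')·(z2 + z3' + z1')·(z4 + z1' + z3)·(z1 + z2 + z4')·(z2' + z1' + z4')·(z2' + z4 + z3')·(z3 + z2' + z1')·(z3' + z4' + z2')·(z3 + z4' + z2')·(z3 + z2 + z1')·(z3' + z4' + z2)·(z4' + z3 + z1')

There are 2^4 = 16 truth assignments over (z1, z2, z3, z4).
Check each against the 16 clauses (columns in the order z1, z2, z3, z4):
  F F F F  ✗ fails (z2 + z4 + z1)
  F F F T  ✗ fails (z1 + z2 + z4')
  F F T F  ✗ fails (z3' + z1 + z2)
  F F T T  ✗ fails (z3' + z1 + z2)
  F T F F  ✓ satisfies all
  F T F T  ✗ fails (z4' + z1 + z2')
  F T T F  ✗ fails (z2' + z4 + z3')
  F T T T  ✗ fails (z4' + z1 + z2')
  T F F F  ✗ fails (z4 + z1' + z3)
  T F F T  ✗ fails (z4' + z2 + z1')
  T F T F  ✗ fails (z1' + z3' + z4)
  T F T T  ✗ fails (z4' + z2 + z1')
  T T F F  ✗ fails (z4 + z1' + z3)
  T T F T  ✗ fails (z2' + z1' + z4')
  T T T F  ✗ fails (z1' + z3' + z4)
  T T T T  ✗ fails (z2' + z1' + z4')
1 of the 16 rows is a model.

1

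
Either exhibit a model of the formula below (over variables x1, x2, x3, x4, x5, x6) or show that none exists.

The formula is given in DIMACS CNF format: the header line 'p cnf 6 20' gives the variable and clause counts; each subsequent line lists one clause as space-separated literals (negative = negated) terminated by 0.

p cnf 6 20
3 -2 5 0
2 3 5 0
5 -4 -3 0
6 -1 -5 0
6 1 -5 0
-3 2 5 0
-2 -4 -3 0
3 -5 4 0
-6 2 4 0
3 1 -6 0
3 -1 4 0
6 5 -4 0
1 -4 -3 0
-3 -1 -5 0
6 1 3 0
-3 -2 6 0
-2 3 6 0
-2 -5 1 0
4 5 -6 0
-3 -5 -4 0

Suppose x3 = False.
Suppose x2 = True.
The clause (x5) is unit, so x5 = True.
The clause (x4) is unit, so x4 = True.
The clause (x6) is unit, so x6 = True.
The clause (x1) is unit, so x1 = True.
Every clause now holds.

x1=True; x2=True; x3=False; x4=True; x5=True; x6=True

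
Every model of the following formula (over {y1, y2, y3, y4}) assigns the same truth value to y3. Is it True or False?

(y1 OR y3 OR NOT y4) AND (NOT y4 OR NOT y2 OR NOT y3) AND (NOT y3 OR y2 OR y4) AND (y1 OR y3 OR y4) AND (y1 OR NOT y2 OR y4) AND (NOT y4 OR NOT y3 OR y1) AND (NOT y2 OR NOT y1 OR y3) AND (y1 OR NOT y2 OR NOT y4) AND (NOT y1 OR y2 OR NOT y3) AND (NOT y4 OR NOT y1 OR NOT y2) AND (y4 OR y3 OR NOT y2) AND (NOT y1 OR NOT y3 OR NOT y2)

Suppose y3 = true.
Branch on y4: set y4 = false.
The clause (y2) is unit, so y2 = true.
The clause (y1) is unit, so y1 = true.
But (NOT y1) is also a unit clause — contradiction.
So y4 must be the other value — set y4 = true.
The clause (NOT y2) is unit, so y2 = false.
The clause (y1) is unit, so y1 = true.
But (NOT y1) is also a unit clause — contradiction.
Neither y4 = true nor y4 = false works.
So every satisfying assignment has y3 = False.

False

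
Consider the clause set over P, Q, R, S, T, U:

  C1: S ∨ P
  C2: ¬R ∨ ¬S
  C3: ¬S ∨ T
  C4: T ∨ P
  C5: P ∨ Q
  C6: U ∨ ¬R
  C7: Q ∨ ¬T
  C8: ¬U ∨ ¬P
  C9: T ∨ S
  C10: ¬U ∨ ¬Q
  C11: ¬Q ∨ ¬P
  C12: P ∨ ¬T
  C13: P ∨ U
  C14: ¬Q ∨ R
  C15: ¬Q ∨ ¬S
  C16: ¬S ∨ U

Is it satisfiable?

Try S = True.
The clause (¬R) is unit, so R = False.
The clause (T) is unit, so T = True.
The clause (Q) is unit, so Q = True.
Now (¬Q) is unsatisfied and unit — conflict.
Undo S and try S = False.
The clause (P) is unit, so P = True.
The clause (¬U) is unit, so U = False.
The clause (¬R) is unit, so R = False.
The clause (T) is unit, so T = True.
The clause (Q) is unit, so Q = True.
Now (¬Q) is unsatisfied and unit — conflict.
Either choice for S ends in contradiction.
No assignment satisfies every clause.

Unsatisfiable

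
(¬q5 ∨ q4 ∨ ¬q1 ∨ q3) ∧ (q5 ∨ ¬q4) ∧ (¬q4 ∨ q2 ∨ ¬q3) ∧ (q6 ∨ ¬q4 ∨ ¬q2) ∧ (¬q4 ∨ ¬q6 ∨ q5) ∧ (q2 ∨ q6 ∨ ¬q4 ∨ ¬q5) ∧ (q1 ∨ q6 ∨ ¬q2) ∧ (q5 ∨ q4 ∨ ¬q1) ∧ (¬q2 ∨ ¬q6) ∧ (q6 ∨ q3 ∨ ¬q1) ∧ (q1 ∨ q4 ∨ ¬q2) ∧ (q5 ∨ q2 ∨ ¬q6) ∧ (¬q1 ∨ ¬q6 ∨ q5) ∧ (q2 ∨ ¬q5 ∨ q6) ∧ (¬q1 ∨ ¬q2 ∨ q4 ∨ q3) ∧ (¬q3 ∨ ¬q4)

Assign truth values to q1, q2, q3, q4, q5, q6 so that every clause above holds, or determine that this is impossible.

Suppose q5 = True.
Suppose q2 = False.
Unit clause (q6) forces q6 = True.
Suppose q4 = False.
Suppose q1 = False.
Every clause is now satisfied; q3 is unconstrained.

q1=False, q2=False, q3=False, q4=False, q5=True, q6=True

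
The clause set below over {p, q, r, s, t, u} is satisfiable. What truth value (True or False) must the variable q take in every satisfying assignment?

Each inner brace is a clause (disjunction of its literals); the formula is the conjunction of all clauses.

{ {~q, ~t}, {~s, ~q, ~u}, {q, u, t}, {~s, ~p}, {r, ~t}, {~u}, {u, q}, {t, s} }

True

Suppose q = 0.
(~u) alone gives u = 0.
But (u) is also a unit clause — contradiction.
So every satisfying assignment has q = True.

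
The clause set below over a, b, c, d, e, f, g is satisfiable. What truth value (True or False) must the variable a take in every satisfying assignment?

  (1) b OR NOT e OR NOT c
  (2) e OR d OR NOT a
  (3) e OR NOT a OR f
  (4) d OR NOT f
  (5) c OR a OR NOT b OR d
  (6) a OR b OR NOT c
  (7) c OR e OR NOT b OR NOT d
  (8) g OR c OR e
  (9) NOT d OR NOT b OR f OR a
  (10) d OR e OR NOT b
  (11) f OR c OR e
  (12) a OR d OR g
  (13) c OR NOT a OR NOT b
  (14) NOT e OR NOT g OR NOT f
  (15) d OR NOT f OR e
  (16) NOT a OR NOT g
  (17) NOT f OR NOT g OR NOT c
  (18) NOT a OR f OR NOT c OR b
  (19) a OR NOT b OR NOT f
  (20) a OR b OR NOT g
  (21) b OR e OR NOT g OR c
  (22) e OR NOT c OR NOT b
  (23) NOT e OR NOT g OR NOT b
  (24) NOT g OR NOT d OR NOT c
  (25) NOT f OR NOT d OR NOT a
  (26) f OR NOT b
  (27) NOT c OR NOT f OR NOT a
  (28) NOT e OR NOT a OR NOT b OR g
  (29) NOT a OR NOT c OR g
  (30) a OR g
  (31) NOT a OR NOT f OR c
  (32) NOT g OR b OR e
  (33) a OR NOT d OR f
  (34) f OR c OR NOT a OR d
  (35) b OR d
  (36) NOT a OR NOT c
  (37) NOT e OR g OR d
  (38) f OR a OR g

Suppose a = false.
Unit clause (g) forces g = true.
Unit clause (b) forces b = true.
Unit clause (NOT f) forces f = false.
But (f) is also a unit clause — contradiction.
So every satisfying assignment has a = True.

True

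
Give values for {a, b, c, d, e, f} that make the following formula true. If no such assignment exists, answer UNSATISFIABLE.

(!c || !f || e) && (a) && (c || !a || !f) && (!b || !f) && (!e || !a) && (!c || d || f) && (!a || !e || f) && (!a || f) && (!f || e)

UNSATISFIABLE

The clause (a) is unit, so a = true.
The clause (!e) is unit, so e = false.
The clause (f) is unit, so f = true.
But (!f) is also a unit clause — contradiction.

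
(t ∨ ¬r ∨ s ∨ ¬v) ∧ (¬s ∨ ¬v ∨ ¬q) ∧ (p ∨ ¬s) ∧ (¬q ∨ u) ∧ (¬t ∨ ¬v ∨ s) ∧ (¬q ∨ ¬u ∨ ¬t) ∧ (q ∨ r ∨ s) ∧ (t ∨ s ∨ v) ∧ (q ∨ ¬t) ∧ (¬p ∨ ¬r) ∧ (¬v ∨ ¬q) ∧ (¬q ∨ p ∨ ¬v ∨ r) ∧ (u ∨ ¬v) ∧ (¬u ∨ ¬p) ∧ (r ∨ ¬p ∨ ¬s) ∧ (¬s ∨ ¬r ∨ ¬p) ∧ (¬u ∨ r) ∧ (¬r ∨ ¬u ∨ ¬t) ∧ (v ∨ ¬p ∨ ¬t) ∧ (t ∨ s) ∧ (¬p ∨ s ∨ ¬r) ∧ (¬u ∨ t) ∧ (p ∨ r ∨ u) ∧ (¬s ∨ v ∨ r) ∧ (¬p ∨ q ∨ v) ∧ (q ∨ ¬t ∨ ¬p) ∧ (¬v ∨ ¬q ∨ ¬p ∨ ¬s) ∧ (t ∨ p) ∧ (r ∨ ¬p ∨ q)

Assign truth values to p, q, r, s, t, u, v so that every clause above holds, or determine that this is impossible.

UNSATISFIABLE

Try p = True.
Unit clause (¬r) forces r = False.
Unit clause (¬u) forces u = False.
Unit clause (¬q) forces q = False.
But (q) is also a unit clause — contradiction.
That branch fails; take p = False instead.
Unit clause (¬s) forces s = False.
Unit clause (t) forces t = True.
Unit clause (¬v) forces v = False.
Unit clause (q) forces q = True.
Unit clause (u) forces u = True.
But (¬u) is also a unit clause — contradiction.
Neither p = True nor p = False works.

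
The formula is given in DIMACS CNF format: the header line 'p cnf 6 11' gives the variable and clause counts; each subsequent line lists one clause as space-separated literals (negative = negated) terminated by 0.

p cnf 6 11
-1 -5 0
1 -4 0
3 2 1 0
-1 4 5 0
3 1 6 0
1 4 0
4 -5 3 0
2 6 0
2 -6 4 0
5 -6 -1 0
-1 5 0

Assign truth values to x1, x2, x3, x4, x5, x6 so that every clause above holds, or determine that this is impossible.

Try x1 = False.
(¬x4) alone gives x4 = False.
Now (x4) is unsatisfied and unit — conflict.
Backtrack on x1: now try x1 = True.
(¬x5) alone gives x5 = False.
Now (x5) is unsatisfied and unit — conflict.
Either choice for x1 ends in contradiction.

UNSATISFIABLE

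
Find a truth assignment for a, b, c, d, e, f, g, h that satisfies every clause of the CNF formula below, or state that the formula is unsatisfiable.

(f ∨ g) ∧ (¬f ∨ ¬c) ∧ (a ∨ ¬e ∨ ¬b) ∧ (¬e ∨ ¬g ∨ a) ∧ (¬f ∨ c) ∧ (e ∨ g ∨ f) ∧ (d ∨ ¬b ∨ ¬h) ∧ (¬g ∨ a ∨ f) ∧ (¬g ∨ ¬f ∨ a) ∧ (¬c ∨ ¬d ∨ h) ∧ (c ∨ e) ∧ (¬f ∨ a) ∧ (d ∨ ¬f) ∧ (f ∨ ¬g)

Branch on f: set f = True.
Unit clause (¬c) forces c = False.
But (c) is also a unit clause — contradiction.
So f must be the other value — set f = False.
Unit clause (g) forces g = True.
But (¬g) is also a unit clause — contradiction.
Either choice for f ends in contradiction.

UNSATISFIABLE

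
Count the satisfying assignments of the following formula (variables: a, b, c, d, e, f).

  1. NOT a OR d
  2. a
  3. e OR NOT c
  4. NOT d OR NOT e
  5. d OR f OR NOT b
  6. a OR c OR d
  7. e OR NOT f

2

There are 2^6 = 64 truth assignments over (a, b, c, d, e, f).
Split on f. With f = true, the clauses containing f are satisfied and NOT f drops from the rest; 0 of the 2^5 = 32 assignments to the other variables satisfy what remains.
With f = false, by the same count on the reduced clause set, 2 assignments work.
Total: 0 + 2 = 2.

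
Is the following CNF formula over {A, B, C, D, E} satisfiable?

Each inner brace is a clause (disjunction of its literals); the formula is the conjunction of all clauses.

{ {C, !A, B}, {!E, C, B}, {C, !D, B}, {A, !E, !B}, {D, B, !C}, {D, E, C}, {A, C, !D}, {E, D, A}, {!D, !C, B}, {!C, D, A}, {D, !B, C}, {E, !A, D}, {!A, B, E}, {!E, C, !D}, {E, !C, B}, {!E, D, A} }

Yes, satisfiable

Suppose C = true.
Suppose D = true.
(B) alone gives B = true.
Suppose A = true.
No clause remains; E is free.
A satisfying assignment: A ↦ true; B ↦ true; C ↦ true; D ↦ true; E ↦ true.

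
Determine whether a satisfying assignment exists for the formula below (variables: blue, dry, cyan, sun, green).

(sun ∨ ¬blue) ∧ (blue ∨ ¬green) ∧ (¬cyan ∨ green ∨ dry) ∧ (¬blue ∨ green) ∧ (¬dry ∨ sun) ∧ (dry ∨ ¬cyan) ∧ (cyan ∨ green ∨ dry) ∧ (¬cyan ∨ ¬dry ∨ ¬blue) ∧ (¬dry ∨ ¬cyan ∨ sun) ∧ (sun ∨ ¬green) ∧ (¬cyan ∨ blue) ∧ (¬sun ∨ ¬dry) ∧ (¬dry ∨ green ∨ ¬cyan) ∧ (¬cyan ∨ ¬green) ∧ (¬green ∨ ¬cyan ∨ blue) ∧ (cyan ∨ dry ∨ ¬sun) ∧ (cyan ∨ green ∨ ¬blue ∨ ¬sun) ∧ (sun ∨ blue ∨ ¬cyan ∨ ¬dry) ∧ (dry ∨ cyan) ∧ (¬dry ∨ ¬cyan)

Branch on sun: set sun = True.
From the singleton clause (¬dry), dry = False.
From the singleton clause (¬cyan), cyan = False.
But (cyan) is also a unit clause — contradiction.
That branch fails; take sun = False instead.
From the singleton clause (¬blue), blue = False.
From the singleton clause (¬green), green = False.
From the singleton clause (¬dry), dry = False.
From the singleton clause (¬cyan), cyan = False.
But (cyan) is also a unit clause — contradiction.
Both values of sun lead to a conflict.
No assignment satisfies every clause.

No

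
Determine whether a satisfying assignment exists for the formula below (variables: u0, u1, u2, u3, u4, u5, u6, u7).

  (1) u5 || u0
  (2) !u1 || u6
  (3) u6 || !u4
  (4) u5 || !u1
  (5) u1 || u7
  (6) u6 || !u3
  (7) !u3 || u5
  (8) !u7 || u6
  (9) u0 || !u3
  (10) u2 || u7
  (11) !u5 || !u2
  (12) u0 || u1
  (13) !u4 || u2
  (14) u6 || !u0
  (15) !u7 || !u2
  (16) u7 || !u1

Suppose u5 = true.
Unit clause (!u2) forces u2 = false.
Unit clause (u7) forces u7 = true.
Unit clause (u6) forces u6 = true.
Unit clause (!u4) forces u4 = false.
Suppose u0 = false.
Unit clause (!u3) forces u3 = false.
Unit clause (u1) forces u1 = true.
This assignment satisfies each clause.
A satisfying assignment: u0=false; u1=true; u2=false; u3=false; u4=false; u5=true; u6=true; u7=true.

Satisfiable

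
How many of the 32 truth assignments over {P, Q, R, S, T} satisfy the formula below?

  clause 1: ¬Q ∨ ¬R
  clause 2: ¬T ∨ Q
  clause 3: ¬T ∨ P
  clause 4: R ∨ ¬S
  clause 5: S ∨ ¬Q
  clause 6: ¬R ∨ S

There are 2^5 = 32 truth assignments over (P, Q, R, S, T).
Split on P. With P = True, the clauses containing P are satisfied and ¬P drops from the rest; 2 of the 2^4 = 16 assignments to the other variables satisfy what remains.
With P = False, by the same count on the reduced clause set, 2 assignments work.
(One model: P=F, Q=F, R=F, S=F, T=F.)
Total: 2 + 2 = 4.

4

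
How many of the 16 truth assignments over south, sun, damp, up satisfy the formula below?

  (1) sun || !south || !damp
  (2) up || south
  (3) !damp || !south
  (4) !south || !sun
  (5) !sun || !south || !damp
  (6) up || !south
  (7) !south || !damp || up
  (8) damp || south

3

There are 2^4 = 16 truth assignments over (south, sun, damp, up).
Split on south. With south = true, the clauses containing south are satisfied and !south drops from the rest; 1 of the 2^3 = 8 assignments to the other variables satisfy what remains.
With south = false, by the same count on the reduced clause set, 2 assignments work.
Total: 1 + 2 = 3.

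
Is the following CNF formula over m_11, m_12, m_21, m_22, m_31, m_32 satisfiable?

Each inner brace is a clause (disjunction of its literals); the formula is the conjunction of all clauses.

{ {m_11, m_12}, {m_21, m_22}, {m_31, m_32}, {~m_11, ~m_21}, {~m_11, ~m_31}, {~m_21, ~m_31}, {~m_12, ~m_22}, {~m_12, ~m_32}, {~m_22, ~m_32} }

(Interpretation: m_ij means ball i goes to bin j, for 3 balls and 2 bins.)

Unsatisfiable

Suppose m_11 = 1.
The clause (~m_21) is unit, so m_21 = 0.
The clause (m_22) is unit, so m_22 = 1.
The clause (~m_31) is unit, so m_31 = 0.
The clause (m_32) is unit, so m_32 = 1.
But (~m_32) is also a unit clause — contradiction.
Backtrack on m_11: now try m_11 = 0.
The clause (m_12) is unit, so m_12 = 1.
The clause (~m_22) is unit, so m_22 = 0.
The clause (m_21) is unit, so m_21 = 1.
The clause (~m_31) is unit, so m_31 = 0.
The clause (m_32) is unit, so m_32 = 1.
But (~m_32) is also a unit clause — contradiction.
Neither m_11 = 1 nor m_11 = 0 works.
No assignment satisfies every clause.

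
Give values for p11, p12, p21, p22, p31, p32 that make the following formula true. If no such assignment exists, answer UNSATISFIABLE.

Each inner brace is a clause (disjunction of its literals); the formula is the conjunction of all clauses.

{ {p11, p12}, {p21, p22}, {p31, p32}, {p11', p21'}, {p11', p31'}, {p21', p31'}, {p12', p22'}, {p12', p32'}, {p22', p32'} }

UNSATISFIABLE

Try p11 = 1.
From the singleton clause (p21'), p21 = 0.
From the singleton clause (p22), p22 = 1.
From the singleton clause (p31'), p31 = 0.
From the singleton clause (p32), p32 = 1.
But (p32') is also a unit clause — contradiction.
Undo p11 and try p11 = 0.
From the singleton clause (p12), p12 = 1.
From the singleton clause (p22'), p22 = 0.
From the singleton clause (p21), p21 = 1.
From the singleton clause (p31'), p31 = 0.
From the singleton clause (p32), p32 = 1.
But (p32') is also a unit clause — contradiction.
Either choice for p11 ends in contradiction.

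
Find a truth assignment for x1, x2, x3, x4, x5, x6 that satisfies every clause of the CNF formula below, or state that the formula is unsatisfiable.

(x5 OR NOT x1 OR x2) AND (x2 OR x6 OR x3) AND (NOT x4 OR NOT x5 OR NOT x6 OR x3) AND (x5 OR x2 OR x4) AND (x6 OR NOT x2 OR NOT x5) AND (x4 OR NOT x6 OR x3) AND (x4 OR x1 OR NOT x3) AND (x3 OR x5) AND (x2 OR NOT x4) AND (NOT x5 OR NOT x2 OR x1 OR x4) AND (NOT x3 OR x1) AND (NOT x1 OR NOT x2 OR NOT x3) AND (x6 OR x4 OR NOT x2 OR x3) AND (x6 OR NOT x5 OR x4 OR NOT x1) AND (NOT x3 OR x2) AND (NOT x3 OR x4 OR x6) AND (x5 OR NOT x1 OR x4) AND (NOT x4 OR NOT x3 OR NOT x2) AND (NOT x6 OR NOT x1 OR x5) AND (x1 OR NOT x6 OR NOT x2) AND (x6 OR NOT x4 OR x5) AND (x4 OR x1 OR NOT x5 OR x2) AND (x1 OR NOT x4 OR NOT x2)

Case x3 = true:
The clause (x1) is unit, so x1 = true.
The clause (NOT x2) is unit, so x2 = false.
Now (x2) is unsatisfied and unit — conflict.
That branch fails; take x3 = false instead.
The clause (x5) is unit, so x5 = true.
Case x2 = true:
The clause (x6) is unit, so x6 = true.
The clause (NOT x4) is unit, so x4 = false.
Now (x4) is unsatisfied and unit — conflict.
That branch fails; take x2 = false instead.
The clause (x6) is unit, so x6 = true.
The clause (NOT x4) is unit, so x4 = false.
Now (x4) is unsatisfied and unit — conflict.
Neither x2 = true nor x2 = false works.
Neither x3 = true nor x3 = false works.

UNSATISFIABLE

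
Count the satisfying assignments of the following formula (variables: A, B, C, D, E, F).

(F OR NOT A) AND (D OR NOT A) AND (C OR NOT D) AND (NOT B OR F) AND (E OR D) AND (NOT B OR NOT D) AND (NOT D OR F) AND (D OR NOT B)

There are 2^6 = 64 truth assignments over (A, B, C, D, E, F).
Split on F. With F = true, the clauses containing F are satisfied and NOT F drops from the rest; 6 of the 2^5 = 32 assignments to the other variables satisfy what remains.
With F = false, by the same count on the reduced clause set, 2 assignments work.
(One model: A=F, B=F, C=F, D=F, E=T, F=F.)
Total: 6 + 2 = 8.

8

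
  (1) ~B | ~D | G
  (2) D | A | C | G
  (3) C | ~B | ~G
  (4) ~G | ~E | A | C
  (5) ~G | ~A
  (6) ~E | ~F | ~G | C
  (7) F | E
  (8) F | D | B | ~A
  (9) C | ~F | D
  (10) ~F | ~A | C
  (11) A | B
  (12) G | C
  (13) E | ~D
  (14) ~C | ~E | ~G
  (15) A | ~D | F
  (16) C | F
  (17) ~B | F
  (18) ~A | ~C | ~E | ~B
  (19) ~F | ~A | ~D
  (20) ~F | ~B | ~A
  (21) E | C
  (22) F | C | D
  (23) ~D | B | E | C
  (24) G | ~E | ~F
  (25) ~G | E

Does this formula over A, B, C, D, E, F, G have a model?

Try G = 0.
Unit clause (C) forces C = 1.
Try B = 1.
Unit clause (~D) forces D = 0.
Unit clause (F) forces F = 1.
Unit clause (~A) forces A = 0.
Unit clause (~E) forces E = 0.
Every clause now holds.
A satisfying assignment: A=0,  B=1,  C=1,  D=0,  E=0,  F=1,  G=0.

Yes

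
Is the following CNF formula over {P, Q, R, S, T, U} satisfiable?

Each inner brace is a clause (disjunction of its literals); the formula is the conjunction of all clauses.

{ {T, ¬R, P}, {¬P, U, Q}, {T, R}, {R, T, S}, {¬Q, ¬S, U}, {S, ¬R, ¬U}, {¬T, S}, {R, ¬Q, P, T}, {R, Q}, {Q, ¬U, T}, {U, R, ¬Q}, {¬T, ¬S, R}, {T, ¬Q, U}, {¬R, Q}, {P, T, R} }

Satisfiable

Try T = True.
(S) alone gives S = True.
(R) alone gives R = True.
(Q) alone gives Q = True.
(U) alone gives U = True.
Every clause is now satisfied; P is unconstrained.
A satisfying assignment: P=False, Q=True, R=True, S=True, T=True, U=True.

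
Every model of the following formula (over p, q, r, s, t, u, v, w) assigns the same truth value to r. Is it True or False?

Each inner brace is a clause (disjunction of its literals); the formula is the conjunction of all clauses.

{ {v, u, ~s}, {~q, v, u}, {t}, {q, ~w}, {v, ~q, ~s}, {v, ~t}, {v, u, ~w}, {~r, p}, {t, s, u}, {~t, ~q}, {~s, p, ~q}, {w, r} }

True

Suppose r = 0.
(t) alone gives t = 1.
(v) alone gives v = 1.
(~q) alone gives q = 0.
(~w) alone gives w = 0.
Now (w) is unsatisfied and unit — conflict.
So every satisfying assignment has r = True.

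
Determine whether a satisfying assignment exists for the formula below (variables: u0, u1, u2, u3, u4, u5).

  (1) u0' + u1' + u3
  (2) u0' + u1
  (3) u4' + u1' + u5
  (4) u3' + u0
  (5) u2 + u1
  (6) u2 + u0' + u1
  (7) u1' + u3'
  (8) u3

No

The clause (u3) is unit, so u3 = 1.
The clause (u0) is unit, so u0 = 1.
The clause (u1) is unit, so u1 = 1.
Now (u1') is unsatisfied and unit — conflict.
No assignment satisfies every clause.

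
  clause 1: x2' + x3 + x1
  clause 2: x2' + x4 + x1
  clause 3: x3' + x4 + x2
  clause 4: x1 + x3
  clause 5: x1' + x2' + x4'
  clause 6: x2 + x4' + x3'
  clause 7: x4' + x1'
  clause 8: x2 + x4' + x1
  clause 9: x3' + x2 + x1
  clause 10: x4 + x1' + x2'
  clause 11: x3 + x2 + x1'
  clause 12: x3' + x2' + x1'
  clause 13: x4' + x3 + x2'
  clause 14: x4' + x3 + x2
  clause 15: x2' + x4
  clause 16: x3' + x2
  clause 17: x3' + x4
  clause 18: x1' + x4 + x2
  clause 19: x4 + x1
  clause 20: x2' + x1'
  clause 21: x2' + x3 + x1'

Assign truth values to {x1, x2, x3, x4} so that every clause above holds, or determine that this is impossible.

x1: 0,  x2: 1,  x3: 1,  x4: 1

Try x1 = 0.
From the singleton clause (x3), x3 = 1.
From the singleton clause (x2), x2 = 1.
From the singleton clause (x4), x4 = 1.
This assignment satisfies each clause.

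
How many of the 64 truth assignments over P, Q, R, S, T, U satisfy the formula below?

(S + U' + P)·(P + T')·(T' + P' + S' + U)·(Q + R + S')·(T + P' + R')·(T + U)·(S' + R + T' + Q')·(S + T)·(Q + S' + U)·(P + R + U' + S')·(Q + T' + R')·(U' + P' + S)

7

There are 2^6 = 64 truth assignments over (P, Q, R, S, T, U).
Split on U. With U = 1, the clauses containing U are satisfied and U' drops from the rest; 4 of the 2^5 = 32 assignments to the other variables satisfy what remains.
With U = 0, by the same count on the reduced clause set, 3 assignments work.
(One model: P=F, Q=F, R=T, S=T, T=F, U=T.)
Total: 4 + 3 = 7.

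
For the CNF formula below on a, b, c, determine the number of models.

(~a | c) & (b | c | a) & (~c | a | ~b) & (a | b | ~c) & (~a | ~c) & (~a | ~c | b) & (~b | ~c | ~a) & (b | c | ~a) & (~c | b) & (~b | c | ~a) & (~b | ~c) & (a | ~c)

1

There are 2^3 = 8 truth assignments over (a, b, c).
Check each against the 12 clauses (columns in the order a, b, c):
  F F F  ✗ fails (b | c | a)
  F F T  ✗ fails (a | b | ~c)
  F T F  ✓ satisfies all
  F T T  ✗ fails (~c | a | ~b)
  T F F  ✗ fails (~a | c)
  T F T  ✗ fails (~a | ~c)
  T T F  ✗ fails (~a | c)
  T T T  ✗ fails (~a | ~c)
1 of the 8 rows is a model.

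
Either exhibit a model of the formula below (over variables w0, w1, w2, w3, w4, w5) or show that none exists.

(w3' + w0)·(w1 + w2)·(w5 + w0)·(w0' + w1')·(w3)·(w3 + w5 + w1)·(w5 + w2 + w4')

w0=1,  w1=0,  w2=1,  w3=1,  w4=1,  w5=0

Unit clause (w3) forces w3 = 1.
Unit clause (w0) forces w0 = 1.
Unit clause (w1') forces w1 = 0.
Unit clause (w2) forces w2 = 1.
Every clause is now satisfied; w4, w5 are unconstrained.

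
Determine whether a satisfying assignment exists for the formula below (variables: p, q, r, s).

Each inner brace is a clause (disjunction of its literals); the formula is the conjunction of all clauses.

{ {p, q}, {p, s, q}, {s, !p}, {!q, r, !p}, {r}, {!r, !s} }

Yes

(r) alone gives r = true.
(!s) alone gives s = false.
(!p) alone gives p = false.
(q) alone gives q = true.
This assignment satisfies each clause.
A satisfying assignment: p=false, q=true, r=true, s=false.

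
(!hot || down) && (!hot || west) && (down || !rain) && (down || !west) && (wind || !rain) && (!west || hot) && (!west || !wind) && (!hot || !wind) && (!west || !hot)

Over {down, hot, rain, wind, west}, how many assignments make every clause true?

5

There are 2^5 = 32 truth assignments over (down, hot, rain, wind, west).
Split on west. With west = true, the clauses containing west are satisfied and !west drops from the rest; 0 of the 2^4 = 16 assignments to the other variables satisfy what remains.
With west = false, by the same count on the reduced clause set, 5 assignments work.
(One model: down=F, hot=F, rain=F, wind=F, west=F.)
Total: 0 + 5 = 5.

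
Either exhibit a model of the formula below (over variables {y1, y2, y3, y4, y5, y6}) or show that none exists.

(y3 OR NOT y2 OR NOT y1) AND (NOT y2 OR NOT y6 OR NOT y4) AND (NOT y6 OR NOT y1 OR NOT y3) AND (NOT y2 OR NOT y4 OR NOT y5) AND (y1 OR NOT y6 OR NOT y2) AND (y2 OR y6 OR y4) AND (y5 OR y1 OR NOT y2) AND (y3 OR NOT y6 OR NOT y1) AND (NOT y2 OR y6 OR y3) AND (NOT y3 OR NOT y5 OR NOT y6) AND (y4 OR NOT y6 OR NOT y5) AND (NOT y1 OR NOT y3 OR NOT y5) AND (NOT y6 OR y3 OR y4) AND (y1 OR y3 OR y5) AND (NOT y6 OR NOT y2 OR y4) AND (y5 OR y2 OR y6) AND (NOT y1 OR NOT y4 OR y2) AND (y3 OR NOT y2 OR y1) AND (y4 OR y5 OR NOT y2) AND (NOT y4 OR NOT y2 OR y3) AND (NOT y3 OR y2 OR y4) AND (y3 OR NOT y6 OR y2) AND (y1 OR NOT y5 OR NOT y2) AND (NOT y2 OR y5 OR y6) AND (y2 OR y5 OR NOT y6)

Branch on y3: set y3 = false.
Branch on y2: set y2 = false.
From the singleton clause (NOT y6), y6 = false.
From the singleton clause (y4), y4 = true.
From the singleton clause (y5), y5 = true.
From the singleton clause (NOT y1), y1 = false.
Every clause now holds.

y1 ↦ false, y2 ↦ false, y3 ↦ false, y4 ↦ true, y5 ↦ true, y6 ↦ false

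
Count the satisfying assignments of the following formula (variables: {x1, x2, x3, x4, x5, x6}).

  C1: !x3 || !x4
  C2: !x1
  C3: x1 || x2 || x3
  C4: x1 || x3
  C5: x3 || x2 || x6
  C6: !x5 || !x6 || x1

There are 2^6 = 64 truth assignments over (x1, x2, x3, x4, x5, x6).
Split on x1. With x1 = true, the clauses containing x1 are satisfied and !x1 drops from the rest; 0 of the 2^5 = 32 assignments to the other variables satisfy what remains.
With x1 = false, by the same count on the reduced clause set, 6 assignments work.
Total: 0 + 6 = 6.

6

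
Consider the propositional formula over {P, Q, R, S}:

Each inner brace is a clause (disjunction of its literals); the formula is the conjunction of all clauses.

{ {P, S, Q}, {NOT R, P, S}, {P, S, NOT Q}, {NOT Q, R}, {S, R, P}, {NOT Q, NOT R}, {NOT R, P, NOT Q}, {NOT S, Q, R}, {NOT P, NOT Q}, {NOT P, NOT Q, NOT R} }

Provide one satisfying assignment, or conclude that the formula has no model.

P=true, Q=false, R=true, S=false

Branch on Q: set Q = false.
Branch on P: set P = true.
Branch on S: set S = false.
No clause remains; R is free.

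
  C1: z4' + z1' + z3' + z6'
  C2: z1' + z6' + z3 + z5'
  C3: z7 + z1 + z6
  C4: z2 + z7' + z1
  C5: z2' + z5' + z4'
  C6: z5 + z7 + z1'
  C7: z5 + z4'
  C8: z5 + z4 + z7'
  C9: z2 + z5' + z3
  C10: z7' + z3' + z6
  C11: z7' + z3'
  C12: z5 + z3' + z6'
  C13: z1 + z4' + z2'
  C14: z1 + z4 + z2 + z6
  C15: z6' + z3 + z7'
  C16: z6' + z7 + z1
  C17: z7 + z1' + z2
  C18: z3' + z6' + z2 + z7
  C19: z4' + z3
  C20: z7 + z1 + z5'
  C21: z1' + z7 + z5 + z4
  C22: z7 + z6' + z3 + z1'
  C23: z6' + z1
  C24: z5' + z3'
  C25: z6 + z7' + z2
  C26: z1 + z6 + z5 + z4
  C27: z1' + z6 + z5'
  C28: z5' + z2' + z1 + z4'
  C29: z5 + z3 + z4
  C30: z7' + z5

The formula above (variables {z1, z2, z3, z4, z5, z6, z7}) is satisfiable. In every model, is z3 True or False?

False

Suppose z3 = 1.
Unit clause (z7') forces z7 = 0.
Unit clause (z5') forces z5 = 0.
Unit clause (z1') forces z1 = 0.
Unit clause (z6) forces z6 = 1.
That conflicts with the unit clause (z6').
So every satisfying assignment has z3 = False.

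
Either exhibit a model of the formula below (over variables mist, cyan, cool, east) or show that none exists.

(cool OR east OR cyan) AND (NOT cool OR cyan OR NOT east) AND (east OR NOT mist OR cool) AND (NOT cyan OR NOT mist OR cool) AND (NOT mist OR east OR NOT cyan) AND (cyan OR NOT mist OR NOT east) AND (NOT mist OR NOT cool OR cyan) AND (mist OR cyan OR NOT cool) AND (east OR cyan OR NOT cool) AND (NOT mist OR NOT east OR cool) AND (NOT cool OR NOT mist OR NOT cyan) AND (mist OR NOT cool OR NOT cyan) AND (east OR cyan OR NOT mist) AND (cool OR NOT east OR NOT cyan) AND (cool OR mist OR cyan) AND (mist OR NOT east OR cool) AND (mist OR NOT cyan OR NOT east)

mist ↦ false,  cyan ↦ true,  cool ↦ false,  east ↦ false

Try cool = false.
Try east = false.
From the singleton clause (cyan), cyan = true.
From the singleton clause (NOT mist), mist = false.
This assignment satisfies each clause.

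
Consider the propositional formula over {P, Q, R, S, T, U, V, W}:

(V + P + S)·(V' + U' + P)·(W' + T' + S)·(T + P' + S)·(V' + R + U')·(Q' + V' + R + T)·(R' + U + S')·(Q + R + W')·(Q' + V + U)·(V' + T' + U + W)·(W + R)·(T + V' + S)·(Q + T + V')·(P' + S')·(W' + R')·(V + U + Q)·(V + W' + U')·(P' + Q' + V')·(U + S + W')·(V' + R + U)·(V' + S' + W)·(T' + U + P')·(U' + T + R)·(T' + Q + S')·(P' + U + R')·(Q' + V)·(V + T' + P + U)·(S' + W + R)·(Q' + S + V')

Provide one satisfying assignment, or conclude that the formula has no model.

P=1,  Q=0,  R=1,  S=0,  T=1,  U=1,  V=0,  W=0

Case W = 0:
From the singleton clause (R), R = 1.
Case U = 1:
Case V = 0:
From the singleton clause (Q'), Q = 0.
Case P = 1:
From the singleton clause (S'), S = 0.
From the singleton clause (T), T = 1.
This assignment satisfies each clause.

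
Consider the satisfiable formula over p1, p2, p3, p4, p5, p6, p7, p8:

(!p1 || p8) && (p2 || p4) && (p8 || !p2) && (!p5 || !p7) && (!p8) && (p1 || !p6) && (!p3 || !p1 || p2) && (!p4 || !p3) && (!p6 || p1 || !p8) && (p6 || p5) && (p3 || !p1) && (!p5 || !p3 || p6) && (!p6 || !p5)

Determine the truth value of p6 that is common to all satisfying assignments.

Suppose p6 = true.
(!p8) alone gives p8 = false.
(!p1) alone gives p1 = false.
But (p1) is also a unit clause — contradiction.
So every satisfying assignment has p6 = False.

False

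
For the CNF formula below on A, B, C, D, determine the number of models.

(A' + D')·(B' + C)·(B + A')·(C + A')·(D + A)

4

There are 2^4 = 16 truth assignments over (A, B, C, D).
Check each against the 5 clauses (columns in the order A, B, C, D):
  F F F F  ✗ fails (D + A)
  F F F T  ✓ satisfies all
  F F T F  ✗ fails (D + A)
  F F T T  ✓ satisfies all
  F T F F  ✗ fails (B' + C)
  F T F T  ✗ fails (B' + C)
  F T T F  ✗ fails (D + A)
  F T T T  ✓ satisfies all
  T F F F  ✗ fails (B + A')
  T F F T  ✗ fails (A' + D')
  T F T F  ✗ fails (B + A')
  T F T T  ✗ fails (A' + D')
  T T F F  ✗ fails (B' + C)
  T T F T  ✗ fails (A' + D')
  T T T F  ✓ satisfies all
  T T T T  ✗ fails (A' + D')
4 of the 16 rows are models.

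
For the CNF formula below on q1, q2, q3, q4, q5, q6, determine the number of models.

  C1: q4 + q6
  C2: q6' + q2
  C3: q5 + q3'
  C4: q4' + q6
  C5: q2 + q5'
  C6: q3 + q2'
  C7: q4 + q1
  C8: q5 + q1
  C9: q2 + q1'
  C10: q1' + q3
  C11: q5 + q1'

3

There are 2^6 = 64 truth assignments over (q1, q2, q3, q4, q5, q6).
Split on q6. With q6 = 1, the clauses containing q6 are satisfied and q6' drops from the rest; 3 of the 2^5 = 32 assignments to the other variables satisfy what remains.
With q6 = 0, by the same count on the reduced clause set, 0 assignments work.
Total: 3 + 0 = 3.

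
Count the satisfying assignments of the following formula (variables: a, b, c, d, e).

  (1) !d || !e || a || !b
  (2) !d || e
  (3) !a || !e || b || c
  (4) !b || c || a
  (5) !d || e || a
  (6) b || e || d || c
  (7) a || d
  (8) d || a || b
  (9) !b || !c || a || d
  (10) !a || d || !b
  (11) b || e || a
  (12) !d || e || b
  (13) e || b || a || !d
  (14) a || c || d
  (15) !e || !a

There are 2^5 = 32 truth assignments over (a, b, c, d, e).
Split on d. With d = true, the clauses containing d are satisfied and !d drops from the rest; 2 of the 2^4 = 16 assignments to the other variables satisfy what remains.
With d = false, by the same count on the reduced clause set, 1 assignment works.
(One model: a=F, b=F, c=F, d=T, e=T.)
Total: 2 + 1 = 3.

3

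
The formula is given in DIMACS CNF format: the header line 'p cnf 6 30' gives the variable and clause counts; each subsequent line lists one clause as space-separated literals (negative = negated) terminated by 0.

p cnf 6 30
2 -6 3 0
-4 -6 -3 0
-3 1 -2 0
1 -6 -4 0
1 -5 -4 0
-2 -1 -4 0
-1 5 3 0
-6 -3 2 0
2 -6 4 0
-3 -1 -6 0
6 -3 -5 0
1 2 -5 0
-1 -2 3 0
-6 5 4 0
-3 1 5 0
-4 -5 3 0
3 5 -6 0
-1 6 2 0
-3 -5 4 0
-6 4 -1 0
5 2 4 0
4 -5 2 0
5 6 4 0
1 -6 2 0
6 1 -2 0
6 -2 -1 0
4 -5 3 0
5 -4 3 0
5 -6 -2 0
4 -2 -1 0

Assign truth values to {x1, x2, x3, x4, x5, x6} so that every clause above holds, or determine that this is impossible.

UNSATISFIABLE

Try x2 = True.
Try x3 = False.
Unit clause (¬x1) forces x1 = False.
Unit clause (x6) forces x6 = True.
Unit clause (¬x4) forces x4 = False.
Unit clause (x5) forces x5 = True.
Now (¬x5) is unsatisfied and unit — conflict.
Backtrack on x3: now try x3 = True.
Unit clause (x1) forces x1 = True.
Unit clause (¬x4) forces x4 = False.
Now (x4) is unsatisfied and unit — conflict.
Both values of x3 lead to a conflict.
Backtrack on x2: now try x2 = False.
Try x6 = False.
Unit clause (¬x1) forces x1 = False.
Unit clause (¬x5) forces x5 = False.
Unit clause (¬x3) forces x3 = False.
Unit clause (x4) forces x4 = True.
Now (¬x4) is unsatisfied and unit — conflict.
Backtrack on x6: now try x6 = True.
Unit clause (x3) forces x3 = True.
Now (¬x3) is unsatisfied and unit — conflict.
Both values of x6 lead to a conflict.
Both values of x2 lead to a conflict.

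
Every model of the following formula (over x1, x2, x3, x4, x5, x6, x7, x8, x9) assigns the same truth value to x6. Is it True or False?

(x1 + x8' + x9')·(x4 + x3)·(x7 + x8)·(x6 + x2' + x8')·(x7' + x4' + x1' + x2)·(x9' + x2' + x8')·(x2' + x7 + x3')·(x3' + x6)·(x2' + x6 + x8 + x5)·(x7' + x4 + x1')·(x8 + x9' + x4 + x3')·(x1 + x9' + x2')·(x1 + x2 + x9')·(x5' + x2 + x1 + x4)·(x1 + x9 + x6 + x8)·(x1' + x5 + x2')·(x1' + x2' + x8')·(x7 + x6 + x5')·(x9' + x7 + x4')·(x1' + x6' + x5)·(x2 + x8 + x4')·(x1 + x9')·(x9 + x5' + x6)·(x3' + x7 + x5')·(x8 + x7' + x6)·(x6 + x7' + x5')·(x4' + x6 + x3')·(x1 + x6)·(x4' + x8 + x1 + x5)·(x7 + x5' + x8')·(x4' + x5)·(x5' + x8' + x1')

Suppose x6 = 0.
(x3') alone gives x3 = 0.
(x4) alone gives x4 = 1.
(x1) alone gives x1 = 1.
(x5) alone gives x5 = 1.
(x7) alone gives x7 = 1.
That conflicts with the unit clause (x7').
So every satisfying assignment has x6 = True.

True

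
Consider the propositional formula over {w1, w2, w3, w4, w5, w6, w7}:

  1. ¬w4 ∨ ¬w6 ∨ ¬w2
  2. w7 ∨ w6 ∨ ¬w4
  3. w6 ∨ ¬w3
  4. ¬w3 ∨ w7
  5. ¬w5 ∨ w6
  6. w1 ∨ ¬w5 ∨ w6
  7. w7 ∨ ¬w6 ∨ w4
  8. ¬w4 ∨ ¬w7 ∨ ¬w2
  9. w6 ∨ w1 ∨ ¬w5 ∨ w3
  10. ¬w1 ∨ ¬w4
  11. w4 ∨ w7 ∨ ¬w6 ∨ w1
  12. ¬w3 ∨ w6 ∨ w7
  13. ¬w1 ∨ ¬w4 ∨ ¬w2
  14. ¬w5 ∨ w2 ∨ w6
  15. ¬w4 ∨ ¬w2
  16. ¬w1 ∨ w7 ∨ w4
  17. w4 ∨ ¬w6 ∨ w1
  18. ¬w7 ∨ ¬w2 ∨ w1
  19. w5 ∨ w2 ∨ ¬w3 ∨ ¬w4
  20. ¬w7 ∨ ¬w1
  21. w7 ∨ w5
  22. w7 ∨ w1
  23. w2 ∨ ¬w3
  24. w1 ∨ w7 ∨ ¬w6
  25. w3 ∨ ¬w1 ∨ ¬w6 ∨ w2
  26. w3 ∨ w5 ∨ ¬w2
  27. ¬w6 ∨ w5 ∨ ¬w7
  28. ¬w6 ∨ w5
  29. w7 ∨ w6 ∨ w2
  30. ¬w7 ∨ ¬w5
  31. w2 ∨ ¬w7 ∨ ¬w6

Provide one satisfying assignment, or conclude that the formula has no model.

w1 ↦ False,  w2 ↦ False,  w3 ↦ False,  w4 ↦ True,  w5 ↦ False,  w6 ↦ False,  w7 ↦ True

Case w6 = False:
The clause (¬w3) is unit, so w3 = False.
The clause (¬w5) is unit, so w5 = False.
The clause (w7) is unit, so w7 = True.
The clause (¬w1) is unit, so w1 = False.
The clause (¬w2) is unit, so w2 = False.
All clauses hold; w4 can take either value.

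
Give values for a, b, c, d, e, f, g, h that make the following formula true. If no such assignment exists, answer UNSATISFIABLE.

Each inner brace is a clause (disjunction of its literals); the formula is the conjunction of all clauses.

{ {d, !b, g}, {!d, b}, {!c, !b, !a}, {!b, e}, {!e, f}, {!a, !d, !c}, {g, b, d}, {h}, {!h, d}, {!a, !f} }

From the singleton clause (h), h = true.
From the singleton clause (d), d = true.
From the singleton clause (b), b = true.
From the singleton clause (e), e = true.
From the singleton clause (f), f = true.
From the singleton clause (!a), a = false.
Every clause is now satisfied; c, g are unconstrained.

a=false, b=true, c=false, d=true, e=true, f=true, g=false, h=true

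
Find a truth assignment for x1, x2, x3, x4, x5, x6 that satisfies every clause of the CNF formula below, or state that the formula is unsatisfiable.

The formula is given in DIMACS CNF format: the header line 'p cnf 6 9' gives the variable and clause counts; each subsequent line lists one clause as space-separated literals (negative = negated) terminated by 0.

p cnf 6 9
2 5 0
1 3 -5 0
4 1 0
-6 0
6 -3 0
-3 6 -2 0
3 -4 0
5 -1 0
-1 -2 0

x1=True, x2=False, x3=False, x4=False, x5=True, x6=False

The clause (¬x6) is unit, so x6 = False.
The clause (¬x3) is unit, so x3 = False.
The clause (¬x4) is unit, so x4 = False.
The clause (x1) is unit, so x1 = True.
The clause (x5) is unit, so x5 = True.
The clause (¬x2) is unit, so x2 = False.
All clauses are satisfied.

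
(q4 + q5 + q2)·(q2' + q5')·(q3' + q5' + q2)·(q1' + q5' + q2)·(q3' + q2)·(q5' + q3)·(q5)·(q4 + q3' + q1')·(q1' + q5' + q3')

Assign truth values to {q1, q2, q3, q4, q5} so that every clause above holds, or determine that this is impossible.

UNSATISFIABLE

From the singleton clause (q5), q5 = 1.
From the singleton clause (q2'), q2 = 0.
From the singleton clause (q3'), q3 = 0.
That conflicts with the unit clause (q3).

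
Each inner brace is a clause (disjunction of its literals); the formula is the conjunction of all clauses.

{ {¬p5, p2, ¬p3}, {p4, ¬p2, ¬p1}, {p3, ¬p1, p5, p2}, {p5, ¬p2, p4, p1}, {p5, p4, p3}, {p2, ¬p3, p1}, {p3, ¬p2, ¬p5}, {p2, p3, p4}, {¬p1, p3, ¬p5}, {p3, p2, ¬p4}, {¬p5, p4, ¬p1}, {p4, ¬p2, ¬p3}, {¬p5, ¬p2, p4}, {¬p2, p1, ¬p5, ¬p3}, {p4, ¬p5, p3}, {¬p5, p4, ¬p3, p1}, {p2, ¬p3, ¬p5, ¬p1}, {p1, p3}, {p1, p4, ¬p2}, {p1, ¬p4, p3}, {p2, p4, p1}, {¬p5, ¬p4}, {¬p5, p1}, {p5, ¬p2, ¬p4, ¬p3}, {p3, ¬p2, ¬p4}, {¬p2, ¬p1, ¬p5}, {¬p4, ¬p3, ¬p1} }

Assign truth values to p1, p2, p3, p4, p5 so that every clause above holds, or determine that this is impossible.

p1 ↦ True, p2 ↦ False, p3 ↦ True, p4 ↦ False, p5 ↦ False

Branch on p1: set p1 = True.
Branch on p4: set p4 = False.
Unit clause (¬p2) forces p2 = False.
Unit clause (p3) forces p3 = True.
Unit clause (¬p5) forces p5 = False.
Every clause now holds.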